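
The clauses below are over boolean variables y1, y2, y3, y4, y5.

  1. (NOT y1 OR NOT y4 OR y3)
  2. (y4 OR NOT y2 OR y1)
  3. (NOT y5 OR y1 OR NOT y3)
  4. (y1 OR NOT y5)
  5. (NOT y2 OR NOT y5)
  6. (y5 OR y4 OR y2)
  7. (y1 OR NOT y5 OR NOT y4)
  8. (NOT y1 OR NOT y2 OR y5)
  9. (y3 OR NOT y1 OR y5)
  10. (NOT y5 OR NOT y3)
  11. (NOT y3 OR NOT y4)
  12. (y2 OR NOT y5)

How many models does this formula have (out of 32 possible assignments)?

Satisfying assignments:
  y1=0 y2=0 y3=0 y4=1 y5=0
  y1=0 y2=1 y3=0 y4=1 y5=0
Count: 2.

2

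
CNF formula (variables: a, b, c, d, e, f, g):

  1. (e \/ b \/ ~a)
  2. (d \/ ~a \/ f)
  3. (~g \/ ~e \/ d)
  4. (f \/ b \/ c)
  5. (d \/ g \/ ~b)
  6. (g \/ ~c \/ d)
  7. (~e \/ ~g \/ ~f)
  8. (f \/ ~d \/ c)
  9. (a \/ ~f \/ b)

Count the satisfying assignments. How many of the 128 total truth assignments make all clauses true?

Split on d, then f.
  d=T, f=T: c free; 7 ways for (a,b,e,g) × 2^1 = 14.
  d=T, f=F: g free; 7 ways for (a,b,c,e) × 2^1 = 14.
  d=F, f=T: 5 of the 32 assignments to (a,b,c,e,g) work.
  d=F, f=F: remaining (a,b,c,e,g) ∈ {(F,F,T,F,T); (F,T,F,F,T); (F,T,T,F,T)} — 3.
Total: 14 + 14 + 5 + 3 = 36.

36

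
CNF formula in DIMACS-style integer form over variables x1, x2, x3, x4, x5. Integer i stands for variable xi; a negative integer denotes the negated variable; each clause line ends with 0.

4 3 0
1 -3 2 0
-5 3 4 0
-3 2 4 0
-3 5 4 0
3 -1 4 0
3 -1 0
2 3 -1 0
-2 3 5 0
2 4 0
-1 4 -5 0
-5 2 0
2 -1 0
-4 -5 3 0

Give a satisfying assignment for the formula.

x1=False, x2=True, x3=True, x4=True, x5=True

Check each clause:
  1. {x3, x4} — x3 is true.
  2. {x2, ¬x3, x1} — x2 is true.
  3. {x3, ¬x5, x4} — x3 is true.
  4. {¬x3, x4, x2} — x2 is true.
  5. {x5, ¬x3, x4} — x4 is true.
  6. {¬x1, x4, x3} — x3 is true.
  7. {x3, ¬x1} — x3 is true.
  8. {x2, ¬x1, x3} — x2 is true.
  9. {x5, x3, ¬x2} — x3 is true.
  10. {x4, x2} — x2 is true.
  11. {¬x5, ¬x1, x4} — x4 is true.
  12. {x2, ¬x5} — x2 is true.
  13. {¬x1, x2} — x2 is true.
  14. {¬x4, ¬x5, x3} — x3 is true.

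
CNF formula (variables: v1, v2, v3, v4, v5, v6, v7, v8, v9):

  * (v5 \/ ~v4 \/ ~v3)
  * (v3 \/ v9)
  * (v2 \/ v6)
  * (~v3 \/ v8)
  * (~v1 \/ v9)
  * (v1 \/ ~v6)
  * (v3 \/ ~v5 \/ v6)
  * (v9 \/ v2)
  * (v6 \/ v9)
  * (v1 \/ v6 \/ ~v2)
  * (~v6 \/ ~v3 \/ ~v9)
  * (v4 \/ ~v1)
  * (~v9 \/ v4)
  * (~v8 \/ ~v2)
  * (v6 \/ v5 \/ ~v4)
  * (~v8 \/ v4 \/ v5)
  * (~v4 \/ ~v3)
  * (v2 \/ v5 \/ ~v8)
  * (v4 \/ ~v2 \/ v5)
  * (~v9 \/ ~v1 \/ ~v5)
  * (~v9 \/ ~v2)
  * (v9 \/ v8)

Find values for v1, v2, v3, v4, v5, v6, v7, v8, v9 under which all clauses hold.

Branch on v1: take v1 = True.
  then v9 is forced to True.
  then v4 is forced to True.
  then v3 is forced to False.
  then v5 is forced to False.
  then v6 is forced to True.
  then v2 is forced to False.
  then v8 is forced to False.
v7 is now unconstrained; take v7 = False.
Every clause has at least one true literal under this assignment.
Check each clause:
  1. (~v4 \/ v5 \/ ~v3) — ~v3 is true.
  2. (v3 \/ v9) — v9 is true.
  3. (v2 \/ v6) — v6 is true.
  4. (~v3 \/ v8) — ~v3 is true.
  5. (v9 \/ ~v1) — v9 is true.
  6. (~v6 \/ v1) — v1 is true.
  7. (v3 \/ ~v5 \/ v6) — ~v5 is true.
  8. (v2 \/ v9) — v9 is true.
  9. (v6 \/ v9) — v9 is true.
  10. (v6 \/ ~v2 \/ v1) — v1 is true.
  11. (~v3 \/ ~v9 \/ ~v6) — ~v3 is true.
  12. (v4 \/ ~v1) — v4 is true.
  13. (v4 \/ ~v9) — v4 is true.
  14. (~v8 \/ ~v2) — ~v8 is true.
  15. (v5 \/ v6 \/ ~v4) — v6 is true.
  16. (v4 \/ v5 \/ ~v8) — ~v8 is true.
  17. (~v3 \/ ~v4) — ~v3 is true.
  18. (v2 \/ ~v8 \/ v5) — ~v8 is true.
  19. (v4 \/ v5 \/ ~v2) — v4 is true.
  20. (~v9 \/ ~v5 \/ ~v1) — ~v5 is true.
  21. (~v2 \/ ~v9) — ~v2 is true.
  22. (v9 \/ v8) — v9 is true.

v1 = True, v2 = False, v3 = False, v4 = True, v5 = False, v6 = True, v7 = False, v8 = False, v9 = True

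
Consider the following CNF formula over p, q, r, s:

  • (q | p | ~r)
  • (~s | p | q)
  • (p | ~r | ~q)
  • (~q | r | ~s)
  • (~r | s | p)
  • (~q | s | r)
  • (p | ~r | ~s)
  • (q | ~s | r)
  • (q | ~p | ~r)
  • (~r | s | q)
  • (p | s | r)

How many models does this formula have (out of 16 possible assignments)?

3

Satisfying assignments:
  p=T q=F r=F s=F
  p=T q=T r=T s=F
  p=T q=T r=T s=T
That's 3 in total.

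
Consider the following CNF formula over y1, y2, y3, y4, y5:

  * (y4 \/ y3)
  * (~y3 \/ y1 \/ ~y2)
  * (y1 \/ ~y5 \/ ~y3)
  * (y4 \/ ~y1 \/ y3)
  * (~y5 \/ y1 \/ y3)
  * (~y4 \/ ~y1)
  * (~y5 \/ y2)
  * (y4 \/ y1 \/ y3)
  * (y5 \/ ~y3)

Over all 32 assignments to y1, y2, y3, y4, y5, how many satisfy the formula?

The models are:
  y1=F y2=F y3=F y4=T y5=F
  y1=F y2=T y3=F y4=T y5=F
  y1=T y2=T y3=T y4=F y5=T
Count: 3.

3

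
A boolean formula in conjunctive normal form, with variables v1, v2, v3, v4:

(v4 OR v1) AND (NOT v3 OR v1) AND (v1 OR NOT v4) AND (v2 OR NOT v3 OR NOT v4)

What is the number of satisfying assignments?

7

Split on v1, then v4.
  v1=T, v4=T: remaining (v2,v3) ∈ {(F,F); (T,F); (T,T)} — 3.
  v1=T, v4=F: remaining (v2,v3) ∈ {(F,F); (F,T); (T,F); (T,T)} — 4.
  v1=F, v4=T: a clause becomes empty — 0.
  v1=F, v4=F: a clause becomes empty — 0.
Total: 3 + 4 + 0 + 0 = 7.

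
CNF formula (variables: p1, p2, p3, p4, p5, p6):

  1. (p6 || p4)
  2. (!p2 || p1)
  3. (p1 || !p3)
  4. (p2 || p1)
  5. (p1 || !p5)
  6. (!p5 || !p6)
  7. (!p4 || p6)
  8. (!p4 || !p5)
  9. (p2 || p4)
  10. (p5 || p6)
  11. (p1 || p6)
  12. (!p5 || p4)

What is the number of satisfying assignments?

6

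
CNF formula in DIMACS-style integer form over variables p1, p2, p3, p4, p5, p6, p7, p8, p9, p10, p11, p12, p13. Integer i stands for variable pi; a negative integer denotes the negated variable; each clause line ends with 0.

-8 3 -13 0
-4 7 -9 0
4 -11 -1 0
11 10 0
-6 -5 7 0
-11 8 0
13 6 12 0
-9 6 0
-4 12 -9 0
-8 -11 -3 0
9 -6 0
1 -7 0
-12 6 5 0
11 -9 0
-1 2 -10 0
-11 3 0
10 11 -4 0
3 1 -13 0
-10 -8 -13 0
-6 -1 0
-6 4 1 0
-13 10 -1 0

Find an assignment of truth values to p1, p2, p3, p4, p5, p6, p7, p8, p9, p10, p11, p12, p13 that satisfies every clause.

p1=0, p2=1, p3=1, p4=1, p5=1, p6=0, p7=0, p8=0, p9=0, p10=1, p11=0, p12=0, p13=1

Check each clause:
  1. {p3, ¬p13, ¬p8} — p3 is true.
  2. {¬p4, p7, ¬p9} — ¬p9 is true.
  3. {¬p1, p4, ¬p11} — p4 is true.
  4. {p10, p11} — p10 is true.
  5. {¬p5, p7, ¬p6} — ¬p6 is true.
  6. {p8, ¬p11} — ¬p11 is true.
  7. {p13, p6, p12} — p13 is true.
  8. {¬p9, p6} — ¬p9 is true.
  9. {¬p4, ¬p9, p12} — ¬p9 is true.
  10. {¬p11, ¬p8, ¬p3} — ¬p8 is true.
  11. {p9, ¬p6} — ¬p6 is true.
  12. {p1, ¬p7} — ¬p7 is true.
  13. {¬p12, p6, p5} — ¬p12 is true.
  14. {¬p9, p11} — ¬p9 is true.
  15. {p2, ¬p1, ¬p10} — p2 is true.
  16. {p3, ¬p11} — p3 is true.
  17. {p10, p11, ¬p4} — p10 is true.
  18. {¬p13, p3, p1} — p3 is true.
  19. {¬p8, ¬p13, ¬p10} — ¬p8 is true.
  20. {¬p6, ¬p1} — ¬p6 is true.
  21. {p1, ¬p6, p4} — ¬p6 is true.
  22. {¬p1, ¬p13, p10} — p10 is true.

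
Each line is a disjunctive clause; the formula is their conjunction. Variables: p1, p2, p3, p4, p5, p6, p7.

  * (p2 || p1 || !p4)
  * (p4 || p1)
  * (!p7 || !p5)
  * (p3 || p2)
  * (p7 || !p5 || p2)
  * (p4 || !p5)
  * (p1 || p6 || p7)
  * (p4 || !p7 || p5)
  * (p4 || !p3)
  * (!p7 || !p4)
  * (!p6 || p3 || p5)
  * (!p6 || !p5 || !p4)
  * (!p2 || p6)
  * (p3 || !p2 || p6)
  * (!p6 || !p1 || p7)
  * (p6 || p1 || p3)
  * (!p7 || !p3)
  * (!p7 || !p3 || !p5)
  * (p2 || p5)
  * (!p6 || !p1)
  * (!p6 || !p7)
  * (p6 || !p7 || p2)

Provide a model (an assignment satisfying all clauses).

p1=False, p2=True, p3=True, p4=True, p5=False, p6=True, p7=False

Check each clause:
  1. (!p4 || p1 || p2) — p2 is true.
  2. (p4 || p1) — p4 is true.
  3. (!p5 || !p7) — !p7 is true.
  4. (p2 || p3) — p2 is true.
  5. (p2 || !p5 || p7) — p2 is true.
  6. (p4 || !p5) — !p5 is true.
  7. (p1 || p6 || p7) — p6 is true.
  8. (!p7 || p5 || p4) — !p7 is true.
  9. (p4 || !p3) — p4 is true.
  10. (!p4 || !p7) — !p7 is true.
  11. (p3 || !p6 || p5) — p3 is true.
  12. (!p6 || !p5 || !p4) — !p5 is true.
  13. (p6 || !p2) — p6 is true.
  14. (p6 || p3 || !p2) — p3 is true.
  15. (p7 || !p6 || !p1) — !p1 is true.
  16. (p1 || p6 || p3) — p3 is true.
  17. (!p3 || !p7) — !p7 is true.
  18. (!p7 || !p3 || !p5) — !p7 is true.
  19. (p2 || p5) — p2 is true.
  20. (!p1 || !p6) — !p1 is true.
  21. (!p7 || !p6) — !p7 is true.
  22. (!p7 || p6 || p2) — !p7 is true.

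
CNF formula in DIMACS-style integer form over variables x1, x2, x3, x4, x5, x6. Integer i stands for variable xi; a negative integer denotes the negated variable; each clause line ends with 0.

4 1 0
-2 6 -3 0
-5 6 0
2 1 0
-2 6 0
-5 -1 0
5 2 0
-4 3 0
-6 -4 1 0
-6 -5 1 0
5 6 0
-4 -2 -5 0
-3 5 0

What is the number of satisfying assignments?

1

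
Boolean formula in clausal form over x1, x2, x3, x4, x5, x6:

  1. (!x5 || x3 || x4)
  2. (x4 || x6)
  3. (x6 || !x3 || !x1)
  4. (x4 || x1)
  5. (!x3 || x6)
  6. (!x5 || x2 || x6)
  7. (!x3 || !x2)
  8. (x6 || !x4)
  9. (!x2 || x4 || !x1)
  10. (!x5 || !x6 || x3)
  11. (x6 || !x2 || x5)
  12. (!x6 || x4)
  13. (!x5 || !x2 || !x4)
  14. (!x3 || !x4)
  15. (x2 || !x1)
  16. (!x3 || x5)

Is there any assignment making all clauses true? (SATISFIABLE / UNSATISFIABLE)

Try x1 = False.
  then x4 is forced to True.
  then x6 is forced to True.
  then x3 is forced to False.
  then x5 is forced to False.
x2 is now unconstrained; take x2 = True.
So x1=False, x2=True, x3=False, x4=True, x5=False, x6=True is a satisfying assignment.

SATISFIABLE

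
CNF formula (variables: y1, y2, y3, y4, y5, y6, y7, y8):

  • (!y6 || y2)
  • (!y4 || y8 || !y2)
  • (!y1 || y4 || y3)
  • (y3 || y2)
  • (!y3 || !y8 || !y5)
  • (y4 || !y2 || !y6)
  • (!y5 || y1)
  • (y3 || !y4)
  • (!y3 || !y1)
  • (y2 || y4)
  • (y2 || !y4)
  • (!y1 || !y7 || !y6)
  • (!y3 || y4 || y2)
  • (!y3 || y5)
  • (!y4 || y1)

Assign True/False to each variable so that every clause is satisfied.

y1=0, y2=1, y3=0, y4=0, y5=0, y6=0, y7=1, y8=0

Pure literal: y6 appears only negated; assign y6 = False.
Try y1 = False.
  then y5 is forced to False.
  then y3 is forced to False.
  then y2 is forced to True.
  then y4 is forced to False.
y7, y8 are now unconstrained; take y7 = True, y8 = False.
Every clause has at least one true literal under this assignment.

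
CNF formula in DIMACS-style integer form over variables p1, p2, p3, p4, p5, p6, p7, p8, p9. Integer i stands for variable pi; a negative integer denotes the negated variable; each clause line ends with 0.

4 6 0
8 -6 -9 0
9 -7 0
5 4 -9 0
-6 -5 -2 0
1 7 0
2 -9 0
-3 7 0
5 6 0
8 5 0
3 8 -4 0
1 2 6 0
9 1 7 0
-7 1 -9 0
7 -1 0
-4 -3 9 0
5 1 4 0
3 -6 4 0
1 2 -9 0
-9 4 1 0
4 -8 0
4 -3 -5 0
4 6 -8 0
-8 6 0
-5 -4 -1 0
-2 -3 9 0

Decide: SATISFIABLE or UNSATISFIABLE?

Branch on p1: take p1 = True.
  then p7 is forced to True.
  then p9 is forced to True.
  then p2 is forced to True.
Branch on p3: take p3 = True.
For the remaining variables, p4 = True, p5 = False, p6 = True, p8 = True works.
So p1=True  p2=True  p3=True  p4=True  p5=False  p6=True  p7=True  p8=True  p9=True is a satisfying assignment.

SATISFIABLE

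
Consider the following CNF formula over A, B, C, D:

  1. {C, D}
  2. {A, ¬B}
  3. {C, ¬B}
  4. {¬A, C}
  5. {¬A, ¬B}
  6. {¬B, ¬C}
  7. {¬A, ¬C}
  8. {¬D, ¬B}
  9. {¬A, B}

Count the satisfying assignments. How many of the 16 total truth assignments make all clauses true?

The models are:
  A=F B=F C=F D=T
  A=F B=F C=T D=F
  A=F B=F C=T D=T
Count: 3.

3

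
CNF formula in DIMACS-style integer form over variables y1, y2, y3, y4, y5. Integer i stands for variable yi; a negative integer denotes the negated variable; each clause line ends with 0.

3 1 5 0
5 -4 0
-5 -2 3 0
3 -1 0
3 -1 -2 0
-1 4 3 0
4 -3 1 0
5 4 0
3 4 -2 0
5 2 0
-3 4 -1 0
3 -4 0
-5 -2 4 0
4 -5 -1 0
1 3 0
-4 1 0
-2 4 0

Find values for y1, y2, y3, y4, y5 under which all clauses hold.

y1 = True, y2 = False, y3 = True, y4 = True, y5 = True

Check each clause:
  1. (y1 || y3 || y5) — y1 is true.
  2. (y5 || !y4) — y5 is true.
  3. (!y2 || !y5 || y3) — y3 is true.
  4. (y3 || !y1) — y3 is true.
  5. (!y1 || y3 || !y2) — y3 is true.
  6. (y4 || !y1 || y3) — y3 is true.
  7. (y4 || !y3 || y1) — y1 is true.
  8. (y4 || y5) — y4 is true.
  9. (y4 || !y2 || y3) — y3 is true.
  10. (y2 || y5) — y5 is true.
  11. (y4 || !y3 || !y1) — y4 is true.
  12. (!y4 || y3) — y3 is true.
  13. (y4 || !y5 || !y2) — y4 is true.
  14. (!y1 || !y5 || y4) — y4 is true.
  15. (y1 || y3) — y1 is true.
  16. (y1 || !y4) — y1 is true.
  17. (y4 || !y2) — y4 is true.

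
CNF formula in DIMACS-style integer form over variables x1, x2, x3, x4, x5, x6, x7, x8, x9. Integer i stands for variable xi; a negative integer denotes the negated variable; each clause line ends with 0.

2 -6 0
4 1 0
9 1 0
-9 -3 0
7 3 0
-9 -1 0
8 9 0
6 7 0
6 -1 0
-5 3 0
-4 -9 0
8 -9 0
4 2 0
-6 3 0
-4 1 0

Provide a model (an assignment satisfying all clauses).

x1=True, x2=True, x3=True, x4=True, x5=False, x6=True, x7=True, x8=True, x9=False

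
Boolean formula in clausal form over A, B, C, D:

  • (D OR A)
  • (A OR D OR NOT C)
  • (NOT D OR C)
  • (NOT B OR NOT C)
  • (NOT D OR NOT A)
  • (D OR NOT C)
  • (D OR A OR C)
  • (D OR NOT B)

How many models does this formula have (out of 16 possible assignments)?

2

Satisfying assignments:
  A=F B=F C=T D=T
  A=T B=F C=F D=F
That's 2 in total.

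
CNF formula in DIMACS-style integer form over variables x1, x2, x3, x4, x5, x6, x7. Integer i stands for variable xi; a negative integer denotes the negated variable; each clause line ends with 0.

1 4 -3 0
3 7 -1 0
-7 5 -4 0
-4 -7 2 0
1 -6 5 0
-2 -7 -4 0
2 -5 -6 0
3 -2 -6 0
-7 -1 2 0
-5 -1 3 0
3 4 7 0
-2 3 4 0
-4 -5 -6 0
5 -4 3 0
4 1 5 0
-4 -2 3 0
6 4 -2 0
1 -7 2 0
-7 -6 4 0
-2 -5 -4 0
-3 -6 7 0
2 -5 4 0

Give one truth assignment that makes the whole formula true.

x1=T, x2=F, x3=T, x4=T, x5=F, x6=F, x7=F

Check each clause:
  1. (x4 \/ x1 \/ ~x3) — x1 is true.
  2. (~x1 \/ x3 \/ x7) — x3 is true.
  3. (~x7 \/ ~x4 \/ x5) — ~x7 is true.
  4. (x2 \/ ~x7 \/ ~x4) — ~x7 is true.
  5. (x5 \/ ~x6 \/ x1) — x1 is true.
  6. (~x7 \/ ~x2 \/ ~x4) — ~x7 is true.
  7. (~x5 \/ ~x6 \/ x2) — ~x6 is true.
  8. (~x2 \/ ~x6 \/ x3) — ~x6 is true.
  9. (~x1 \/ ~x7 \/ x2) — ~x7 is true.
  10. (~x5 \/ x3 \/ ~x1) — x3 is true.
  11. (x3 \/ x7 \/ x4) — x3 is true.
  12. (x4 \/ ~x2 \/ x3) — x3 is true.
  13. (~x5 \/ ~x6 \/ ~x4) — ~x6 is true.
  14. (~x4 \/ x3 \/ x5) — x3 is true.
  15. (x1 \/ x4 \/ x5) — x1 is true.
  16. (~x2 \/ x3 \/ ~x4) — x3 is true.
  17. (x6 \/ ~x2 \/ x4) — x4 is true.
  18. (x2 \/ ~x7 \/ x1) — ~x7 is true.
  19. (~x6 \/ x4 \/ ~x7) — ~x7 is true.
  20. (~x5 \/ ~x4 \/ ~x2) — ~x5 is true.
  21. (x7 \/ ~x3 \/ ~x6) — ~x6 is true.
  22. (~x5 \/ x4 \/ x2) — ~x5 is true.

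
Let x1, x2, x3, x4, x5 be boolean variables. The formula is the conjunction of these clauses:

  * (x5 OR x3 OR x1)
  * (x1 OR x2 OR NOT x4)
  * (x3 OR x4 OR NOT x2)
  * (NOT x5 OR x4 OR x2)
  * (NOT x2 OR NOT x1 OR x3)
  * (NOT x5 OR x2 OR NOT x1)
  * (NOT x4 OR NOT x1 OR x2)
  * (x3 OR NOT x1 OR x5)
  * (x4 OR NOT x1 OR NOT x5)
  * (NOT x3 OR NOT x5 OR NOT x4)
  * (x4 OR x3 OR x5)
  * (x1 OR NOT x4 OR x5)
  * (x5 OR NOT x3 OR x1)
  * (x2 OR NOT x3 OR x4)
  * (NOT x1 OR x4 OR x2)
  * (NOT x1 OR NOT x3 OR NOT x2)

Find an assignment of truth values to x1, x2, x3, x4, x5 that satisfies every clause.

Branch on x1: take x1 = False.
Set x2 = True and propagate.
The remaining clauses are satisfied by x3 = False, x4 = True, x5 = True.
Check each clause:
  1. (x3 OR x5 OR x1) — x5 is true.
  2. (NOT x4 OR x1 OR x2) — x2 is true.
  3. (NOT x2 OR x4 OR x3) — x4 is true.
  4. (x4 OR NOT x5 OR x2) — x2 is true.
  5. (NOT x2 OR NOT x1 OR x3) — NOT x1 is true.
  6. (NOT x1 OR x2 OR NOT x5) — x2 is true.
  7. (NOT x4 OR x2 OR NOT x1) — x2 is true.
  8. (x3 OR NOT x1 OR x5) — x5 is true.
  9. (NOT x1 OR x4 OR NOT x5) — x4 is true.
  10. (NOT x5 OR NOT x3 OR NOT x4) — NOT x3 is true.
  11. (x5 OR x3 OR x4) — x4 is true.
  12. (NOT x4 OR x5 OR x1) — x5 is true.
  13. (NOT x3 OR x1 OR x5) — NOT x3 is true.
  14. (x4 OR x2 OR NOT x3) — x2 is true.
  15. (x2 OR x4 OR NOT x1) — x2 is true.
  16. (NOT x1 OR NOT x3 OR NOT x2) — NOT x3 is true.

x1=False, x2=True, x3=False, x4=True, x5=True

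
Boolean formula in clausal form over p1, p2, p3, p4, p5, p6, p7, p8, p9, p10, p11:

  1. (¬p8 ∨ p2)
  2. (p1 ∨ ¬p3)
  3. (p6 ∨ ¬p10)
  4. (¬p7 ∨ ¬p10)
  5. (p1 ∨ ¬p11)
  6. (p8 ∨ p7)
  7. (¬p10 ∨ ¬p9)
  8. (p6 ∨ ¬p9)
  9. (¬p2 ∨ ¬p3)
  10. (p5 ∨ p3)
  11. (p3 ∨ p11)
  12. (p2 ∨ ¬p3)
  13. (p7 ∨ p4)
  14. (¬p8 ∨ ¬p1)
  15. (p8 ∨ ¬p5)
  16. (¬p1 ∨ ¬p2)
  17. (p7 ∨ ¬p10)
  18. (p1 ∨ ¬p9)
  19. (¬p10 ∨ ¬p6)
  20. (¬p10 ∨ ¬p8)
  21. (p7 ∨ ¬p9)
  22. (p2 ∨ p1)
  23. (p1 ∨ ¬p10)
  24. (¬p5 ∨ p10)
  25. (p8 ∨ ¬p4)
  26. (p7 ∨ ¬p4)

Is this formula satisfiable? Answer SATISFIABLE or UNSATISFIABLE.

p10 = True:
  propagation gives p6=True; an empty clause results — contradiction.
p10 = False:
  propagation gives p5=False, p3=True, p1=True, p2=False; an empty clause results — contradiction.
Every branch closes, so no satisfying assignment exists.

UNSATISFIABLE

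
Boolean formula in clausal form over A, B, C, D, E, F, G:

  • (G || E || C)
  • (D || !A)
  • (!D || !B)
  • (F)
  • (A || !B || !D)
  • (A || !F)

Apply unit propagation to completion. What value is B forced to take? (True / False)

False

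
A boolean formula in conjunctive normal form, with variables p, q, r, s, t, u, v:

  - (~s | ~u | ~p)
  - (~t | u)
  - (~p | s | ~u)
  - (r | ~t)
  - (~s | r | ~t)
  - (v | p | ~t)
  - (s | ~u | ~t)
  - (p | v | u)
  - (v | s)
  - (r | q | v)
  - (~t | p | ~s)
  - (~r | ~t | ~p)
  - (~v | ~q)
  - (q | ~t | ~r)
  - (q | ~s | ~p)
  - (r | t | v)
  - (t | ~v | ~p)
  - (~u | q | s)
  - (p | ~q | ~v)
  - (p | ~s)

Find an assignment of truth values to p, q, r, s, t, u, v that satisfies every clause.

p=0, q=0, r=1, s=0, t=0, u=0, v=1

Set p = False and propagate.
  then s is forced to False.
  then v is forced to True.
  then q is forced to False.
  then u is forced to False.
  then t is forced to False.
r is now unconstrained; take r = True.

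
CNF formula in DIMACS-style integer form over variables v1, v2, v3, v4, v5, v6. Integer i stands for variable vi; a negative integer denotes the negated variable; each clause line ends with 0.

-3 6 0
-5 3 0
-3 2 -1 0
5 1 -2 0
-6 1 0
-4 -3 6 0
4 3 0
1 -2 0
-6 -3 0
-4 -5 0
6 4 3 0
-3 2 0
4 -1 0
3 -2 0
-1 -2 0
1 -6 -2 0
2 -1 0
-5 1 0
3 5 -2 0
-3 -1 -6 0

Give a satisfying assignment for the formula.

v1 = 0, v2 = 0, v3 = 0, v4 = 1, v5 = 0, v6 = 0

Check each clause:
  1. (v6 \/ ~v3) — ~v3 is true.
  2. (~v5 \/ v3) — ~v5 is true.
  3. (v2 \/ ~v3 \/ ~v1) — ~v3 is true.
  4. (v5 \/ ~v2 \/ v1) — ~v2 is true.
  5. (v1 \/ ~v6) — ~v6 is true.
  6. (v6 \/ ~v3 \/ ~v4) — ~v3 is true.
  7. (v3 \/ v4) — v4 is true.
  8. (v1 \/ ~v2) — ~v2 is true.
  9. (~v3 \/ ~v6) — ~v6 is true.
  10. (~v5 \/ ~v4) — ~v5 is true.
  11. (v3 \/ v4 \/ v6) — v4 is true.
  12. (v2 \/ ~v3) — ~v3 is true.
  13. (v4 \/ ~v1) — v4 is true.
  14. (~v2 \/ v3) — ~v2 is true.
  15. (~v2 \/ ~v1) — ~v1 is true.
  16. (~v2 \/ v1 \/ ~v6) — ~v6 is true.
  17. (~v1 \/ v2) — ~v1 is true.
  18. (v1 \/ ~v5) — ~v5 is true.
  19. (~v2 \/ v5 \/ v3) — ~v2 is true.
  20. (~v6 \/ ~v1 \/ ~v3) — ~v6 is true.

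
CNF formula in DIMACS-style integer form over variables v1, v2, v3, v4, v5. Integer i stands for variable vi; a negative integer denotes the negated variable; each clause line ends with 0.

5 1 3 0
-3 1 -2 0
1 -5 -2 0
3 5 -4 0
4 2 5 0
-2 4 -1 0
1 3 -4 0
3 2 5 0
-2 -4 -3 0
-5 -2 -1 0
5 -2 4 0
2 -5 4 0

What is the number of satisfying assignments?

The models are:
  v1=0 v2=0 v3=1 v4=1 v5=0
  v1=0 v2=0 v3=1 v4=1 v5=1
  v1=1 v2=0 v3=0 v4=1 v5=1
  v1=1 v2=0 v3=1 v4=1 v5=0
  v1=1 v2=0 v3=1 v4=1 v5=1
Count: 5.

5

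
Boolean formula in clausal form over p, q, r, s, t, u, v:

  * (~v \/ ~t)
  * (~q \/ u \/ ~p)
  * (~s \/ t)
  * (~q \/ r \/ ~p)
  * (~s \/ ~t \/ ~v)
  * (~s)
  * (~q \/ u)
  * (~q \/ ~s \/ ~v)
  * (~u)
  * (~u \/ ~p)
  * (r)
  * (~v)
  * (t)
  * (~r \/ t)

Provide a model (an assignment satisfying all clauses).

p=F  q=F  r=T  s=F  t=T  u=F  v=F

(~s) is a unit clause, so s = False.
(~u) is a unit clause, so u = False.
(~q) is a unit clause, so q = False.
(r) is a unit clause, so r = True.
The clause (~v) is unit: v must be False.
Unit propagation: (t) forces t = True.
p is now unconstrained; take p = False.
Every clause has at least one true literal under this assignment.
Check each clause:
  1. (~v \/ ~t) — ~v is true.
  2. (~p \/ ~q \/ u) — ~q is true.
  3. (~s \/ t) — ~s is true.
  4. (~p \/ r \/ ~q) — r is true.
  5. (~t \/ ~v \/ ~s) — ~v is true.
  6. (~s) — ~s is true.
  7. (~q \/ u) — ~q is true.
  8. (~q \/ ~s \/ ~v) — ~v is true.
  9. (~u) — ~u is true.
  10. (~p \/ ~u) — ~u is true.
  11. (r) — r is true.
  12. (~v) — ~v is true.
  13. (t) — t is true.
  14. (~r \/ t) — t is true.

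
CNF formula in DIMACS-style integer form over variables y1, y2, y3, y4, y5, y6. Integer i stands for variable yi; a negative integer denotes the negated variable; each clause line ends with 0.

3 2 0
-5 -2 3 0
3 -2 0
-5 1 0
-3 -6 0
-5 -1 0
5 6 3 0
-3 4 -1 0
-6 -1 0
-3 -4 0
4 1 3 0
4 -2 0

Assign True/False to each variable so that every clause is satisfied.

Branch on y1: take y1 = False.
  then y5 is forced to False.
For the remaining variables, y2 = False, y3 = True, y4 = False, y6 = False works.
Every clause has at least one true literal under this assignment.

y1 = F, y2 = F, y3 = T, y4 = F, y5 = F, y6 = F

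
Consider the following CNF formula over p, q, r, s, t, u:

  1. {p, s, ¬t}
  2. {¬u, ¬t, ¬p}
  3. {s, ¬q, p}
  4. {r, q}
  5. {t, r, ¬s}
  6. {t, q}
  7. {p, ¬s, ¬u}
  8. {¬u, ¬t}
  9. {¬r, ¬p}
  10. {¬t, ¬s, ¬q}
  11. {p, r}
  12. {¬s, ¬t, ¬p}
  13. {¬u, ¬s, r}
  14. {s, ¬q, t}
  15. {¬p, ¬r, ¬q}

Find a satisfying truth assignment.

p=F  q=F  r=T  s=T  t=T  u=F

Pure literal: u appears only negated; assign u = False.
Branch on p: take p = False.
  then r is forced to True.
For the remaining variables, q = False, s = True, t = True works.
Every clause has at least one true literal under this assignment.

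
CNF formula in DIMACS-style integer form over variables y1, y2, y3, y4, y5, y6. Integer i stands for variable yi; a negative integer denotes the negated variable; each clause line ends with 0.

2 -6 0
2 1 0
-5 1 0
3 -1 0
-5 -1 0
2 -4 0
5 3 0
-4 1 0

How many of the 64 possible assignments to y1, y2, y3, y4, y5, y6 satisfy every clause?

7

Split on y1, then y2.
  y1=T, y2=T: remaining (y3,y4,y5,y6) ∈ {(T,F,F,F); (T,F,F,T); (T,T,F,F); (T,T,F,T)} — 4.
  y1=T, y2=F: remaining (y3,y4,y5,y6) ∈ {(T,F,F,F)} — 1.
  y1=F, y2=T: remaining (y3,y4,y5,y6) ∈ {(T,F,F,F); (T,F,F,T)} — 2.
  y1=F, y2=F: a clause becomes empty — 0.
Total: 4 + 1 + 2 + 0 = 7.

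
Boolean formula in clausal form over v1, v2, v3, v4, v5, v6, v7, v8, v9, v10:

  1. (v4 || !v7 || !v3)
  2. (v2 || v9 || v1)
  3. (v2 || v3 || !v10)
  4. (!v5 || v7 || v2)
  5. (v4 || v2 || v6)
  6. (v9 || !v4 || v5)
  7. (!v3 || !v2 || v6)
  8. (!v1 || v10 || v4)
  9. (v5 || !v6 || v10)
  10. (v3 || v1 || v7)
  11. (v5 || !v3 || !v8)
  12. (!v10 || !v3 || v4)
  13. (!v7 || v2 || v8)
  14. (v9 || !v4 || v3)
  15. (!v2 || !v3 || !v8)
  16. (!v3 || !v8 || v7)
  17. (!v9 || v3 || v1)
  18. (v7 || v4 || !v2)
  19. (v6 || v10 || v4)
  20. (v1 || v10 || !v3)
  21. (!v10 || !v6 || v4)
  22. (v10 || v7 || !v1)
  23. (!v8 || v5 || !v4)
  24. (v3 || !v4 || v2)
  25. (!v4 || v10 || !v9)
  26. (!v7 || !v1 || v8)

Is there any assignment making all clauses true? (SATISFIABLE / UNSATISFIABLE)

Set v1 = True and propagate.
Branch on v2: take v2 = False.
The remaining clauses are satisfied by v3 = True, v4 = True, v5 = True, v6 = True, v7 = True, v8 = True, v9 = True, v10 = True.
So v1 = True, v2 = False, v3 = True, v4 = True, v5 = True, v6 = True, v7 = True, v8 = True, v9 = True, v10 = True is a satisfying assignment.

SATISFIABLE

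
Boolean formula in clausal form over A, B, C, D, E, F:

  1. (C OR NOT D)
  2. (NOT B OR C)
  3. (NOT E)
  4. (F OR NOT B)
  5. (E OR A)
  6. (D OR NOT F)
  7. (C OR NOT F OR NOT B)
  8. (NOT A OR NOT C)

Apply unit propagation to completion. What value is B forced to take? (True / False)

Unit clause (NOT E) sets E = False.
From (A OR E) and E = False: A = True.
(NOT C OR NOT A) with A = True leaves only NOT C, so C = False.
In (NOT D OR C), C is now false; NOT D must hold, so D = False.
From (C OR NOT B) and C = False: B = False.

False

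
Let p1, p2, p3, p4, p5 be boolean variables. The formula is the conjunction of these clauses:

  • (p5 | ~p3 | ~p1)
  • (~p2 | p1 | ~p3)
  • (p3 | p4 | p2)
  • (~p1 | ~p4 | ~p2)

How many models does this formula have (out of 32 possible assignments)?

Case analysis on p1 and p2:
  p1=1, p2=1: remaining (p3,p4,p5) ∈ {(0,0,0); (0,0,1); (1,0,1)} — 3.
  p1=1, p2=0: remaining (p3,p4,p5) ∈ {(0,1,0); (0,1,1); (1,0,1); (1,1,1)} — 4.
  p1=0, p2=1: remaining (p3,p4,p5) ∈ {(0,0,0); (0,0,1); (0,1,0); (0,1,1)} — 4.
  p1=0, p2=0: p5 free; 3 ways for (p3,p4) × 2^1 = 6.
Total: 3 + 4 + 4 + 6 = 17.

17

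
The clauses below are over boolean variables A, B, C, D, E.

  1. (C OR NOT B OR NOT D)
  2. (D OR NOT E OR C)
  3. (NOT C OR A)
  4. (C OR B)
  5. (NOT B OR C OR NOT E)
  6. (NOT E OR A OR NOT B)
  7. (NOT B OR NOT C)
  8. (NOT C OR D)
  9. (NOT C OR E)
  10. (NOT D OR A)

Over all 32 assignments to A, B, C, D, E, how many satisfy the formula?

The models are:
  A=0 B=1 C=0 D=0 E=0
  A=1 B=0 C=1 D=1 E=1
  A=1 B=1 C=0 D=0 E=0
That's 3 in total.

3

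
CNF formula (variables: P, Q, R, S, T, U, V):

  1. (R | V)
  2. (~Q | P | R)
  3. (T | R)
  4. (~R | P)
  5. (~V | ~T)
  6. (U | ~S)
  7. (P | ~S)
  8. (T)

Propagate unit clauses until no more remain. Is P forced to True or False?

True

(T) is a unit clause: T = True.
From (~T | ~V) and T = True: V = False.
(V | R) with V = False leaves only R, so R = True.
From (~R | P) and R = True: P = True.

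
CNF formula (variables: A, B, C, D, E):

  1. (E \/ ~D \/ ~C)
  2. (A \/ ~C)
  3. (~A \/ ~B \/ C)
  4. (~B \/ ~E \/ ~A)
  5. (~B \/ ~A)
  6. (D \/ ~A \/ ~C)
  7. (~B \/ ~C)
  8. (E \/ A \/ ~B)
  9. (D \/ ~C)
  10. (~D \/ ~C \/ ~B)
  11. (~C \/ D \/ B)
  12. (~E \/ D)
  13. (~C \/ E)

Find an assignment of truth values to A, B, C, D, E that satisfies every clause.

A=0, B=1, C=0, D=1, E=1

Try A = False.
  then C is forced to False.
Branch on B: take B = True.
  then E is forced to True.
  then D is forced to True.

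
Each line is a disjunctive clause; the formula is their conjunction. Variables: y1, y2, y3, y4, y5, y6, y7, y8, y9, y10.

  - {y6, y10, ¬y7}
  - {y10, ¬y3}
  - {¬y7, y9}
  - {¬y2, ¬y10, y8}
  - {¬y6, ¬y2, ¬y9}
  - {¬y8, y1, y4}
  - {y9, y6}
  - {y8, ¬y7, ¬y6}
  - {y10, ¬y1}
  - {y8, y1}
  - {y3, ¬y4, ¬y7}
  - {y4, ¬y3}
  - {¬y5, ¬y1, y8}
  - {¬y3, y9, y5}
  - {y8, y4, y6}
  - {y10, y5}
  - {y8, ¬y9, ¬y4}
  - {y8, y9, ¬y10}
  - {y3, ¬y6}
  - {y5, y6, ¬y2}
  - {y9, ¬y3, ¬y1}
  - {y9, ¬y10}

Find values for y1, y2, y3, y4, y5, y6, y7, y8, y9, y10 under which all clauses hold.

y1 = F, y2 = F, y3 = T, y4 = T, y5 = T, y6 = T, y7 = F, y8 = T, y9 = T, y10 = T

Check each clause:
  1. {y6, y10, ¬y7} — ¬y7 is true.
  2. {y10, ¬y3} — y10 is true.
  3. {¬y7, y9} — y9 is true.
  4. {y8, ¬y2, ¬y10} — y8 is true.
  5. {¬y9, ¬y2, ¬y6} — ¬y2 is true.
  6. {y1, ¬y8, y4} — y4 is true.
  7. {y9, y6} — y9 is true.
  8. {¬y6, y8, ¬y7} — y8 is true.
  9. {y10, ¬y1} — y10 is true.
  10. {y8, y1} — y8 is true.
  11. {y3, ¬y4, ¬y7} — ¬y7 is true.
  12. {¬y3, y4} — y4 is true.
  13. {y8, ¬y5, ¬y1} — y8 is true.
  14. {¬y3, y5, y9} — y9 is true.
  15. {y8, y6, y4} — y8 is true.
  16. {y10, y5} — y10 is true.
  17. {¬y4, ¬y9, y8} — y8 is true.
  18. {y8, y9, ¬y10} — y8 is true.
  19. {y3, ¬y6} — y3 is true.
  20. {¬y2, y5, y6} — y5 is true.
  21. {¬y1, ¬y3, y9} — y9 is true.
  22. {¬y10, y9} — y9 is true.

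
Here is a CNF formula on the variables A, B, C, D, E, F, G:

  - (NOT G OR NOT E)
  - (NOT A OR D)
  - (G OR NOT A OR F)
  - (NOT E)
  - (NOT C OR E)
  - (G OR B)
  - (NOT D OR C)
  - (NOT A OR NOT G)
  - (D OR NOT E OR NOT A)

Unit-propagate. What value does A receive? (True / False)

(NOT E) stands alone — E = False.
(E OR NOT C) with E = False leaves only NOT C, so C = False.
(C OR NOT D): since C = False, the clause reduces to (NOT D). D = False.
(D OR NOT A): since D = False, the clause reduces to (NOT A). A = False.

False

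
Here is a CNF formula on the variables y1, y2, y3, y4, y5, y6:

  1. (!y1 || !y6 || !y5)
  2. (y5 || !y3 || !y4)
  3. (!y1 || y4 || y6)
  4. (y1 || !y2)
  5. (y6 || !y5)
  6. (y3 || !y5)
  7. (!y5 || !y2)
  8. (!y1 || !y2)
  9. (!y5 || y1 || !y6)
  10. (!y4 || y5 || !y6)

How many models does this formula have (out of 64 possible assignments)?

Split on y5, then y1.
  y5=1, y1=1: a clause becomes empty — 0.
  y5=1, y1=0: a clause becomes empty — 0.
  y5=0, y1=1: remaining (y2,y3,y4,y6) ∈ {(0,0,0,1); (0,0,1,0); (0,1,0,1)} — 3.
  y5=0, y1=0: 5 of the 16 assignments to (y2,y3,y4,y6) work.
Total: 0 + 0 + 3 + 5 = 8.

8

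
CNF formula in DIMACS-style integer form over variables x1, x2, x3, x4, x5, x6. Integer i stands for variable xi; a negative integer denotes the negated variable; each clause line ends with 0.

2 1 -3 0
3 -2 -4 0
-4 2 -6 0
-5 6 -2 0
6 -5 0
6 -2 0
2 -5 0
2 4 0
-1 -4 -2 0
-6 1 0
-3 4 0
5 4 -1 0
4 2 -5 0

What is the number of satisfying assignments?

4

The models are:
  x1=F x2=F x3=F x4=T x5=F x6=F
  x1=T x2=F x3=F x4=T x5=F x6=F
  x1=T x2=F x3=T x4=T x5=F x6=F
  x1=T x2=T x3=F x4=F x5=T x6=T
That's 4 in total.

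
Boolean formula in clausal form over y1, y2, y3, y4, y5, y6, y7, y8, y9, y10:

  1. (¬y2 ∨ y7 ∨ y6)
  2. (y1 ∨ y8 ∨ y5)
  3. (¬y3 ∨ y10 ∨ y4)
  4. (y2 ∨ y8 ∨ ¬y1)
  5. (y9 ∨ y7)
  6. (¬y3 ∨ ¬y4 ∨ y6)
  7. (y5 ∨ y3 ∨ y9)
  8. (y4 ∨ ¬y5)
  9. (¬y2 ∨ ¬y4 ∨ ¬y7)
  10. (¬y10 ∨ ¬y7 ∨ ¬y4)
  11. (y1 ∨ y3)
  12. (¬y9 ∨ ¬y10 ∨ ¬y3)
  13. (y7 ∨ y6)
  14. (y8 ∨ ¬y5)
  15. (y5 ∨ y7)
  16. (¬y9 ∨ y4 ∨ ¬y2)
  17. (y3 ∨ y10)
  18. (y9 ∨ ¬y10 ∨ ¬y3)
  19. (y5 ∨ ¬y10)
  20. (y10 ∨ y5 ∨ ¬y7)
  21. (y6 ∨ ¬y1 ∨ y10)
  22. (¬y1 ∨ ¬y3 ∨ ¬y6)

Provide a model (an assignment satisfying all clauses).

y1=1, y2=0, y3=0, y4=1, y5=1, y6=1, y7=0, y8=1, y9=1, y10=1

Check each clause:
  1. (y6 ∨ y7 ∨ ¬y2) — y6 is true.
  2. (y1 ∨ y5 ∨ y8) — y8 is true.
  3. (y10 ∨ y4 ∨ ¬y3) — y10 is true.
  4. (y2 ∨ y8 ∨ ¬y1) — y8 is true.
  5. (y9 ∨ y7) — y9 is true.
  6. (¬y3 ∨ ¬y4 ∨ y6) — ¬y3 is true.
  7. (y3 ∨ y5 ∨ y9) — y9 is true.
  8. (¬y5 ∨ y4) — y4 is true.
  9. (¬y4 ∨ ¬y7 ∨ ¬y2) — ¬y7 is true.
  10. (¬y10 ∨ ¬y4 ∨ ¬y7) — ¬y7 is true.
  11. (y3 ∨ y1) — y1 is true.
  12. (¬y9 ∨ ¬y10 ∨ ¬y3) — ¬y3 is true.
  13. (y6 ∨ y7) — y6 is true.
  14. (y8 ∨ ¬y5) — y8 is true.
  15. (y5 ∨ y7) — y5 is true.
  16. (y4 ∨ ¬y2 ∨ ¬y9) — y4 is true.
  17. (y10 ∨ y3) — y10 is true.
  18. (¬y3 ∨ ¬y10 ∨ y9) — y9 is true.
  19. (y5 ∨ ¬y10) — y5 is true.
  20. (¬y7 ∨ y5 ∨ y10) — ¬y7 is true.
  21. (y10 ∨ y6 ∨ ¬y1) — y10 is true.
  22. (¬y1 ∨ ¬y6 ∨ ¬y3) — ¬y3 is true.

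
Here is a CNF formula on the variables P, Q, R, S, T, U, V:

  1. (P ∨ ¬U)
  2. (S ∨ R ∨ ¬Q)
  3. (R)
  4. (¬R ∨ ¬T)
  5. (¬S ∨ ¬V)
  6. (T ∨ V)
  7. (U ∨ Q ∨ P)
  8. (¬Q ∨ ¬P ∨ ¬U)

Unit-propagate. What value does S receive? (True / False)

(R) is a unit clause: R = True.
(¬T ∨ ¬R) with R = True leaves only ¬T, so T = False.
(V ∨ T): since T = False, the clause reduces to (V). V = True.
In (¬S ∨ ¬V), ¬V is now false; ¬S must hold, so S = False.

False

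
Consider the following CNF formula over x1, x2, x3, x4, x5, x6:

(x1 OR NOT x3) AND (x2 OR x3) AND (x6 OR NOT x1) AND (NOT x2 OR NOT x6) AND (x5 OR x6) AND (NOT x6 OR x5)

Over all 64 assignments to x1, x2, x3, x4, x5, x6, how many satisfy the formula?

4

Satisfying assignments:
  x1=0 x2=1 x3=0 x4=0 x5=1 x6=0
  x1=0 x2=1 x3=0 x4=1 x5=1 x6=0
  x1=1 x2=0 x3=1 x4=0 x5=1 x6=1
  x1=1 x2=0 x3=1 x4=1 x5=1 x6=1
Count: 4.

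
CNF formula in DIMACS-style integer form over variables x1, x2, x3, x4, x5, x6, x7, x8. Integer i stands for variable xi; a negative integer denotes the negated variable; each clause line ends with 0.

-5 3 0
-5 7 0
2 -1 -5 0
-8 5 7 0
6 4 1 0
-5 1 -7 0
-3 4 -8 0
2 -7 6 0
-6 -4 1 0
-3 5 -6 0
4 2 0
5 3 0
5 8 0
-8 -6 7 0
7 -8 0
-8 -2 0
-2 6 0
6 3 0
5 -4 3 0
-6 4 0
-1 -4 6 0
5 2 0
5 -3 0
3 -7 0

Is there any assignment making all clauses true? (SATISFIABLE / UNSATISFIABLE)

SATISFIABLE

Branch on x1: take x1 = True.
The remaining clauses are satisfied by x2 = True, x3 = True, x4 = True, x5 = True, x6 = True, x7 = True, x8 = False.
So x1 = T, x2 = T, x3 = T, x4 = T, x5 = T, x6 = T, x7 = T, x8 = F is a satisfying assignment.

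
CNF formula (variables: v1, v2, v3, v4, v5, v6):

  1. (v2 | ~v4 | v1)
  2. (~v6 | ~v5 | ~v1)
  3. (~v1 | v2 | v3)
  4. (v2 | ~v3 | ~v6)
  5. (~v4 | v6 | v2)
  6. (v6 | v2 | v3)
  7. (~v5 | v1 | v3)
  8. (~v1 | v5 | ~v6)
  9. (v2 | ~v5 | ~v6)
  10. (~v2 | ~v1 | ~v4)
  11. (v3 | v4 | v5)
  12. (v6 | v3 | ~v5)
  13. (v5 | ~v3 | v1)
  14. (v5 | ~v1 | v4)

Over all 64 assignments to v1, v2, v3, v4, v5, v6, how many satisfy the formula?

9

Split on v1, then v5.
  v1=T, v5=T: remaining (v2,v3,v4,v6) ∈ {(F,T,F,F); (T,T,F,F)} — 2.
  v1=T, v5=F: a clause becomes empty — 0.
  v1=F, v5=T: 5 of the 16 assignments to (v2,v3,v4,v6) work.
  v1=F, v5=F: remaining (v2,v3,v4,v6) ∈ {(T,F,T,F); (T,F,T,T)} — 2.
Total: 2 + 0 + 5 + 2 = 9.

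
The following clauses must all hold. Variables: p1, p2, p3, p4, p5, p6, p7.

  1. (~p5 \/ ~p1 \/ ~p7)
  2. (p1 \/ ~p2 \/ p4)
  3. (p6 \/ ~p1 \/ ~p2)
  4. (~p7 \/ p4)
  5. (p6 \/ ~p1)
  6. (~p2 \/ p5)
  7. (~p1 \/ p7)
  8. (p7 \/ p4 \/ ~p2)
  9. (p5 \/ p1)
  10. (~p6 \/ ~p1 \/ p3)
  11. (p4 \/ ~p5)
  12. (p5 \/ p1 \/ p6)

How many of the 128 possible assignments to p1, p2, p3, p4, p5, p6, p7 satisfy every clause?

17

Case analysis on p1 and p5:
  p1=1, p5=1: a clause becomes empty — 0.
  p1=1, p5=0: remaining (p2,p3,p4,p6,p7) ∈ {(0,1,1,1,1)} — 1.
  p1=0, p5=1: forces p4=1; p2, p3, p6, p7 free → 2^4 = 16.
  p1=0, p5=0: a clause becomes empty — 0.
Total: 0 + 1 + 16 + 0 = 17.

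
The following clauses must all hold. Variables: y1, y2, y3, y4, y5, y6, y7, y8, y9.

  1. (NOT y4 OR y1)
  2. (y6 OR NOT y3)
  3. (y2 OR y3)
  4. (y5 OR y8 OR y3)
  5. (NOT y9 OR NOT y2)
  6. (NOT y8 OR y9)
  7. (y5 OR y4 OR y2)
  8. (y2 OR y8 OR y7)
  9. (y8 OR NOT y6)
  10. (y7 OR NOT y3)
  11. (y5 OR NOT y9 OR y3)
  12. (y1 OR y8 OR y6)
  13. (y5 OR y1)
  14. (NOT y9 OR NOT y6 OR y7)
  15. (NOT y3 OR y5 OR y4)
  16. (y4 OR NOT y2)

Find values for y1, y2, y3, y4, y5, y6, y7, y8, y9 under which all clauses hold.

y1=True, y2=False, y3=True, y4=True, y5=True, y6=True, y7=True, y8=True, y9=True

Pure literal: y1 appears only positively; assign y1 = True.
y5 occurs only positively in the remaining clauses — set y5 = True.
Try y2 = False.
  then y3 is forced to True.
  then y6 is forced to True.
  then y8 is forced to True.
  then y9 is forced to True.
  then y7 is forced to True.
y4 is now unconstrained; take y4 = True.
Check each clause:
  1. (y1 OR NOT y4) — y1 is true.
  2. (y6 OR NOT y3) — y6 is true.
  3. (y2 OR y3) — y3 is true.
  4. (y8 OR y3 OR y5) — y8 is true.
  5. (NOT y2 OR NOT y9) — NOT y2 is true.
  6. (NOT y8 OR y9) — y9 is true.
  7. (y5 OR y4 OR y2) — y4 is true.
  8. (y2 OR y7 OR y8) — y8 is true.
  9. (y8 OR NOT y6) — y8 is true.
  10. (y7 OR NOT y3) — y7 is true.
  11. (y5 OR y3 OR NOT y9) — y3 is true.
  12. (y6 OR y1 OR y8) — y8 is true.
  13. (y5 OR y1) — y1 is true.
  14. (NOT y9 OR y7 OR NOT y6) — y7 is true.
  15. (NOT y3 OR y4 OR y5) — y5 is true.
  16. (NOT y2 OR y4) — y4 is true.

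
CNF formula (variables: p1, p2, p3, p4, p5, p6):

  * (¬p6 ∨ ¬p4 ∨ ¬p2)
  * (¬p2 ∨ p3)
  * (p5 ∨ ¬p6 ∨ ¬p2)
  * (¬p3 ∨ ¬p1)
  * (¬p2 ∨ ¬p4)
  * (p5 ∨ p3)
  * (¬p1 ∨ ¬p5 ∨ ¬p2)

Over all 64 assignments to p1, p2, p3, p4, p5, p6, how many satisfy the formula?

19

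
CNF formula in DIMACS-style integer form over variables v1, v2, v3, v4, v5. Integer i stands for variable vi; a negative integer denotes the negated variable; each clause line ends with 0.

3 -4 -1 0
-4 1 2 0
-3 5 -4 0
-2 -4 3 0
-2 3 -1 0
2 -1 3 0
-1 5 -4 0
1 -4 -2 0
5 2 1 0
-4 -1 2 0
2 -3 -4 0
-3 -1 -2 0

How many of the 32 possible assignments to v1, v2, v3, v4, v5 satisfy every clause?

8

Split on v1, then v2.
  v1=1, v2=1: a clause becomes empty — 0.
  v1=1, v2=0: remaining (v3,v4,v5) ∈ {(1,0,0); (1,0,1)} — 2.
  v1=0, v2=1: remaining (v3,v4,v5) ∈ {(0,0,0); (0,0,1); (1,0,0); (1,0,1)} — 4.
  v1=0, v2=0: remaining (v3,v4,v5) ∈ {(0,0,1); (1,0,1)} — 2.
Total: 0 + 2 + 4 + 2 = 8.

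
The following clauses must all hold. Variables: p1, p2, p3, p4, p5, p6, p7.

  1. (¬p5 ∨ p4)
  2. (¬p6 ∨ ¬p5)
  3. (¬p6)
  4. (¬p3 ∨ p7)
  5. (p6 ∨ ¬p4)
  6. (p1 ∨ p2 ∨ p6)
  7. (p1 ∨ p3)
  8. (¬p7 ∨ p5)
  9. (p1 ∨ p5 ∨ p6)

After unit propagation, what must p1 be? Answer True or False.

Unit clause (¬p6) sets p6 = False.
In (p6 ∨ ¬p4), p6 is now false; ¬p4 must hold, so p4 = False.
From (p4 ∨ ¬p5) and p4 = False: p5 = False.
In (¬p7 ∨ p5), p5 is now false; ¬p7 must hold, so p7 = False.
From (¬p3 ∨ p7) and p7 = False: p3 = False.
(p3 ∨ p1): since p3 = False, the clause reduces to (p1). p1 = True.

True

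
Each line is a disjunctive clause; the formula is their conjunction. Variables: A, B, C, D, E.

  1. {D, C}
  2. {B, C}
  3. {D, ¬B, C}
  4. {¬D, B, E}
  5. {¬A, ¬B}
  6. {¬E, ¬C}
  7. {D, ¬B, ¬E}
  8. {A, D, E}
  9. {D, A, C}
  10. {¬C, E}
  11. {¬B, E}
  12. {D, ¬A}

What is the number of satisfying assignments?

1

Satisfying assignments:
  A=F B=T C=F D=T E=T
That's 1 in total.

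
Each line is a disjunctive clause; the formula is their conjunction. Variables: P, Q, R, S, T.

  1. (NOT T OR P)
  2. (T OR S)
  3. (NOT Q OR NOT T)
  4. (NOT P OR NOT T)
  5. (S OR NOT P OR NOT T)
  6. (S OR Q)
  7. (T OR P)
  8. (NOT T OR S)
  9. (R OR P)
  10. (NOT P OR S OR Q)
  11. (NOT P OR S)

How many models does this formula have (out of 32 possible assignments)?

4

Satisfying assignments:
  P=T Q=F R=F S=T T=F
  P=T Q=F R=T S=T T=F
  P=T Q=T R=F S=T T=F
  P=T Q=T R=T S=T T=F
Count: 4.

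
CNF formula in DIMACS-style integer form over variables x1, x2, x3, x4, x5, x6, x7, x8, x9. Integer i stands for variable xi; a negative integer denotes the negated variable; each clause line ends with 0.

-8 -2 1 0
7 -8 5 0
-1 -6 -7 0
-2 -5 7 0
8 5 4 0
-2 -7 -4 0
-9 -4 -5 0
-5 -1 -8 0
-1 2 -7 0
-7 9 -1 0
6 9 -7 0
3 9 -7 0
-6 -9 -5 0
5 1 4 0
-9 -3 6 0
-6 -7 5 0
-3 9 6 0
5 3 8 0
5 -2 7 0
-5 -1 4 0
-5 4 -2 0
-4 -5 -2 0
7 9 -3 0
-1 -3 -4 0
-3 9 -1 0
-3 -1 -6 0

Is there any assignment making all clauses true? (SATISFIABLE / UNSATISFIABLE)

SATISFIABLE

Try x1 = False.
For the remaining variables, x2 = False, x3 = False, x4 = False, x5 = True, x6 = True, x7 = False, x8 = True, x9 = False works.
So x1=False, x2=False, x3=False, x4=False, x5=True, x6=True, x7=False, x8=True, x9=False is a satisfying assignment.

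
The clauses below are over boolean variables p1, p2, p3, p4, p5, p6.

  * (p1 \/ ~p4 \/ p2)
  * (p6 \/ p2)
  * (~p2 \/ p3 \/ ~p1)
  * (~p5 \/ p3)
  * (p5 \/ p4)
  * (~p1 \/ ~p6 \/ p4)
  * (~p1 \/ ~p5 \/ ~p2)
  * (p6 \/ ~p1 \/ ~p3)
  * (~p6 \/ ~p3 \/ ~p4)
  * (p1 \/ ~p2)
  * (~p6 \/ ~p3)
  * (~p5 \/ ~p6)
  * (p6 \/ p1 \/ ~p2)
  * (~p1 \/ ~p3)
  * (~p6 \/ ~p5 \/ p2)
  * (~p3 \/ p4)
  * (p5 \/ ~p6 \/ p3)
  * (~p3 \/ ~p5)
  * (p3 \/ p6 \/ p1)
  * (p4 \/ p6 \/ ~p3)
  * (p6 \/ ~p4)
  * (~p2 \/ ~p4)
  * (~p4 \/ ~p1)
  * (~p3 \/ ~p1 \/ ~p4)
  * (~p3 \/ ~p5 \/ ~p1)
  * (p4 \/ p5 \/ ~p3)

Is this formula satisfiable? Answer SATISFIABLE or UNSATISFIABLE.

p3 = True:
  propagation gives p6=False, p2=True, p1=False; an empty clause results — contradiction.
p3 = False:
  propagation gives p5=False, p4=True, p6=False; an empty clause results — contradiction.
Every branch closes, so no satisfying assignment exists.

UNSATISFIABLE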